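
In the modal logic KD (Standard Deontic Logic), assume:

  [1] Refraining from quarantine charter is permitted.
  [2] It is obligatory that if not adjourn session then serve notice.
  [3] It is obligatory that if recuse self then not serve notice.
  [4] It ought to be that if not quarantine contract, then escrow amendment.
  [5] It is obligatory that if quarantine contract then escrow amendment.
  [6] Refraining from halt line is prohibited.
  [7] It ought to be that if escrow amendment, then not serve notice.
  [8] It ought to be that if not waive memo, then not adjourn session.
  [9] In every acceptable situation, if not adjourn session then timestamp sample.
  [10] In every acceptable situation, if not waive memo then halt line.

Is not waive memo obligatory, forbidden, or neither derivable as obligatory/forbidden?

Premises 5 and 4 are O(quarantine_contract → escrow_amendment) and O(¬quarantine_contract → escrow_amendment); every ideal world satisfies quarantine_contract or ¬quarantine_contract, so in either case escrow_amendment holds — hence O(escrow_amendment).
With premise 7, O(escrow_amendment → ¬serve_notice), the K-axiom yields O(¬serve_notice).
Premise 2, O(¬adjourn_session → serve_notice), contraposes to O(¬serve_notice → adjourn_session); with O(¬serve_notice) we get O(adjourn_session).
Premise 8, O(¬waive_memo → ¬adjourn_session), contraposes to O(adjourn_session → waive_memo); with O(adjourn_session) we get O(waive_memo).
Premises 1, 3, 6, 9, 10 do not contribute to this derivation.
Thus O(waive_memo), which is F(¬waive_memo): ¬waive_memo is forbidden.

Forbidden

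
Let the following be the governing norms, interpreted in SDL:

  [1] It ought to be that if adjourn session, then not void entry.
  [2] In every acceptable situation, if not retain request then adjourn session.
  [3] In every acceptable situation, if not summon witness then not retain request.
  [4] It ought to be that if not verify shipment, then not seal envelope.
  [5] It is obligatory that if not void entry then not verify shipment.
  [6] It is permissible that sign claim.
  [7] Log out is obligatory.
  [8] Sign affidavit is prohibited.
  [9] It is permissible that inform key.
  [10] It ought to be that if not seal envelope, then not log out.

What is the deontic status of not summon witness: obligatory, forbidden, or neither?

Premise 7 gives O(log_out).
The contrapositive of premise 10 (O(¬seal_envelope → ¬log_out)) is O(log_out → seal_envelope), and O(log_out) is already established, so O(seal_envelope).
Premise 4, O(¬verify_shipment → ¬seal_envelope), contraposes to O(seal_envelope → verify_shipment); with O(seal_envelope) we get O(verify_shipment).
The contrapositive of premise 5 (O(¬void_entry → ¬verify_shipment)) is O(verify_shipment → void_entry), and O(verify_shipment) is already established, so O(void_entry).
Premise 1, O(adjourn_session → ¬void_entry), contraposes to O(void_entry → ¬adjourn_session); with O(void_entry) we get O(¬adjourn_session).
The contrapositive of premise 2 (O(¬retain_request → adjourn_session)) is O(¬adjourn_session → retain_request), and O(¬adjourn_session) is already established, so O(retain_request).
Premise 3, O(¬summon_witness → ¬retain_request), contraposes to O(retain_request → summon_witness); with O(retain_request) we get O(summon_witness).
Premises 6, 8, 9 do not contribute to this derivation.
Thus O(summon_witness), which is F(¬summon_witness): ¬summon_witness is forbidden.

Forbidden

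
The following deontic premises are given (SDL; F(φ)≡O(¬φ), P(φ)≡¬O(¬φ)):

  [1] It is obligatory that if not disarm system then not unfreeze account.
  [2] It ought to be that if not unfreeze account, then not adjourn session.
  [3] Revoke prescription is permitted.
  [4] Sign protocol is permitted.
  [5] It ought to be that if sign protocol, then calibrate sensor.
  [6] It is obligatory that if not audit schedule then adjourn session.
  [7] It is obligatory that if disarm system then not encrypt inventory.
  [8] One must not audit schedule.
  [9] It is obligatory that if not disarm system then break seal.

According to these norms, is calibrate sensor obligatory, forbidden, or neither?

Premise 5 is O(sign_protocol → calibrate_sensor), but O(sign_protocol) is not derivable from the premises (the permission P(sign_protocol) asserts only ¬O(¬sign_protocol), not O(sign_protocol)), so it does not yield O(calibrate_sensor).
No premise or chain of K-axiom applications forces O(calibrate_sensor), and none forces O(¬calibrate_sensor). So calibrate_sensor is neither obligatory nor forbidden under these norms.

Neither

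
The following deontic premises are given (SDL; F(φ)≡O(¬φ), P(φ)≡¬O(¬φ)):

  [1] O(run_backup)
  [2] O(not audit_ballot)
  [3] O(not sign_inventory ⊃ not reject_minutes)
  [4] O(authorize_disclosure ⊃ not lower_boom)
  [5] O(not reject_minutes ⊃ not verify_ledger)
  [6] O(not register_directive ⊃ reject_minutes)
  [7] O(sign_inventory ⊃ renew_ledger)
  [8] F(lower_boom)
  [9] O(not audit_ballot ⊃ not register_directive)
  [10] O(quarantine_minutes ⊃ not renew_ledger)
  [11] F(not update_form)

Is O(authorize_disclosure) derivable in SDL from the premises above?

Premise 4 is O(authorize_disclosure ⊃ not lower_boom); even if O(not lower_boom) held, inferring O(authorize_disclosure) would be affirming the consequent — invalid.
No other premise forces O(authorize_disclosure). An ideal world satisfying every premise can still have authorize_disclosure false, so O(authorize_disclosure) is not derivable.

No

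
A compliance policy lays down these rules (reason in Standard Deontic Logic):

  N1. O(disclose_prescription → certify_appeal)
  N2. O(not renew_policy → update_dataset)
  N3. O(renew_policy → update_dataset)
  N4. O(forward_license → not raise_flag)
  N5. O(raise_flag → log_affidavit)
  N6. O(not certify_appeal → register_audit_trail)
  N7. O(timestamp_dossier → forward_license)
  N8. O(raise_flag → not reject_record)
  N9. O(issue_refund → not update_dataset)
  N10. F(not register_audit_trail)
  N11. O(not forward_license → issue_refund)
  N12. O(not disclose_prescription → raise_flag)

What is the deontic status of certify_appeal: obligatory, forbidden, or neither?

Obligatory

By case analysis on renew_policy: premise 3 gives O(renew_policy → update_dataset) and premise 2 gives O(not renew_policy → update_dataset), so O(update_dataset) either way.
Premise 9 is O(issue_refund → not update_dataset); contrapositively O(update_dataset → not issue_refund). Since O(update_dataset) holds, K gives O(not issue_refund).
Premise 11 is O(not forward_license → issue_refund); contrapositively O(not issue_refund → forward_license). Since O(not issue_refund) holds, K gives O(forward_license).
Applying K to premise 4 (O(forward_license → not raise_flag)) and O(forward_license) yields O(not raise_flag).
Premise 12 is O(not disclose_prescription → raise_flag); contrapositively O(not raise_flag → disclose_prescription). Since O(not raise_flag) holds, K gives O(disclose_prescription).
With premise 1, O(disclose_prescription → certify_appeal), the K-axiom yields O(certify_appeal).
Premises 5, 6, 7, 8, 10 do not contribute to this derivation.
Hence certify_appeal is obligatory.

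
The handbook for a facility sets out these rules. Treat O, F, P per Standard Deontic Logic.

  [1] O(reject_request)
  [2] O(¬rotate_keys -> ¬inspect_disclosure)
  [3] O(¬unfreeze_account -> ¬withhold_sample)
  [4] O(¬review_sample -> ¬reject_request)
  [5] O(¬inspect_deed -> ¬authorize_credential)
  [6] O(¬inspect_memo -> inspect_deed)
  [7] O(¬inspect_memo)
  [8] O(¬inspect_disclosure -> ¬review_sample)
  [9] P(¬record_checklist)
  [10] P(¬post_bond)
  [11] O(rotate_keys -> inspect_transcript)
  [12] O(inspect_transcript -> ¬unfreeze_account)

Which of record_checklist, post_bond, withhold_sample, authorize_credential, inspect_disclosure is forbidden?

withhold_sample

Premise 1 states O(reject_request) outright.
Premise 4, O(¬review_sample -> ¬reject_request), contraposes to O(reject_request -> review_sample); with O(reject_request) we get O(review_sample).
The contrapositive of premise 8 (O(¬inspect_disclosure -> ¬review_sample)) is O(review_sample -> inspect_disclosure), and O(review_sample) is already established, so O(inspect_disclosure).
Premise 2 is O(¬rotate_keys -> ¬inspect_disclosure); contrapositively O(inspect_disclosure -> rotate_keys). Since O(inspect_disclosure) holds, K gives O(rotate_keys).
Premise 11 is O(rotate_keys -> inspect_transcript); since O(rotate_keys), deontic closure gives O(inspect_transcript).
With premise 12, O(inspect_transcript -> ¬unfreeze_account), the K-axiom yields O(¬unfreeze_account).
From O(¬unfreeze_account) and premise 3, O(¬unfreeze_account -> ¬withhold_sample), we obtain O(¬withhold_sample).
So O(¬withhold_sample) holds, i.e. withhold_sample is forbidden. None of the other listed options is forbidden under the premises.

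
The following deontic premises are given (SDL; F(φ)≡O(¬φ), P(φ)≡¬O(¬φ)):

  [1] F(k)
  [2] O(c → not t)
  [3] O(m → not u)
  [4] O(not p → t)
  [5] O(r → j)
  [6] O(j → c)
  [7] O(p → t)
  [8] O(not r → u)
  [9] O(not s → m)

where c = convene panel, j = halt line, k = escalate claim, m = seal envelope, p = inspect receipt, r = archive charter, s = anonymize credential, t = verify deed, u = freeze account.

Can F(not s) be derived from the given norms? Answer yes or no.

Yes

By case analysis on not p: premise 4 gives O(not p → t) and premise 7 gives O(p → t), so O(t) either way.
Premise 2, O(c → not t), contraposes to O(t → not c); with O(t) we get O(not c).
The contrapositive of premise 6 (O(j → c)) is O(not c → not j), and O(not c) is already established, so O(not j).
The contrapositive of premise 5 (O(r → j)) is O(not j → not r), and O(not j) is already established, so O(not r).
Applying K to premise 8 (O(not r → u)) and O(not r) yields O(u).
The contrapositive of premise 3 (O(m → not u)) is O(u → not m), and O(u) is already established, so O(not m).
Premise 9 is O(not s → m); contrapositively O(not m → s). Since O(not m) holds, K gives O(s).
Premise 1 does not contribute to this derivation.
So O(s) holds, i.e. F(not s). The claim follows.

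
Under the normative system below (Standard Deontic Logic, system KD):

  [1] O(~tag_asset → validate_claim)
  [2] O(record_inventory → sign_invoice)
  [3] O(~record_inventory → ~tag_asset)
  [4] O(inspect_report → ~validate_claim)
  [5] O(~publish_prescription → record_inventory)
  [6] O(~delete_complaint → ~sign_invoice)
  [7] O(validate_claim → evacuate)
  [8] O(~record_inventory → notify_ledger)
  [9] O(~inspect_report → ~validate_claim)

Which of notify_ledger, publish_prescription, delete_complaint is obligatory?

Premises 9 and 4 are O(~inspect_report → ~validate_claim) and O(inspect_report → ~validate_claim); every ideal world satisfies ~inspect_report or inspect_report, so in either case ~validate_claim holds — hence O(~validate_claim).
Premise 1, O(~tag_asset → validate_claim), contraposes to O(~validate_claim → tag_asset); with O(~validate_claim) we get O(tag_asset).
Premise 3 is O(~record_inventory → ~tag_asset); contrapositively O(tag_asset → record_inventory). Since O(tag_asset) holds, K gives O(record_inventory).
From O(record_inventory) and premise 2, O(record_inventory → sign_invoice), we obtain O(sign_invoice).
The contrapositive of premise 6 (O(~delete_complaint → ~sign_invoice)) is O(sign_invoice → delete_complaint), and O(sign_invoice) is already established, so O(delete_complaint).
So O(delete_complaint) holds — delete_complaint is obligatory. None of the other listed options is made obligatory by any chain of premises.

delete_complaint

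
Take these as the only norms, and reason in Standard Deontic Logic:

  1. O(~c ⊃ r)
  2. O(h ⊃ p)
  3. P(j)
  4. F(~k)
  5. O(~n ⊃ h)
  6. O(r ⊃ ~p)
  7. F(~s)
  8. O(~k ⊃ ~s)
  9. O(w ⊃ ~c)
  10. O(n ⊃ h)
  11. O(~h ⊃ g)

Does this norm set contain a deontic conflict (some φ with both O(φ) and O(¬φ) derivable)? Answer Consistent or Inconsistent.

Consistent

Premise 8 is O(~k ⊃ ~s), but O(~k) is not derivable from the premises, so it does not yield O(~s).
So O(~s) is not derivable, and the apparent clash with O(s) does not arise.
A world satisfying every obligation exists (e.g. c=true, g=false, h=true, j=false, k=true, n=false, p=true, r=false, s=true, w=false); no atom is both obligatory and forbidden, so the set is consistent.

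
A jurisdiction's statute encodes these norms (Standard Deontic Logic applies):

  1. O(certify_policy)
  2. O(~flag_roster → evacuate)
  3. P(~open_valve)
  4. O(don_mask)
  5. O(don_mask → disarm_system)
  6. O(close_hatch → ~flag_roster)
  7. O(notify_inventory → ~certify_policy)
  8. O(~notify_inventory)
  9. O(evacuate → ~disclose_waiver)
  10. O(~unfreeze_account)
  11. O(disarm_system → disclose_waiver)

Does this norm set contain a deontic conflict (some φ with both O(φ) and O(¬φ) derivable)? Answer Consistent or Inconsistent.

Consistent

Premise 7 is O(notify_inventory → ~certify_policy), but O(notify_inventory) is not derivable from the premises, so it does not yield O(~certify_policy).
So O(~certify_policy) is not derivable, and the apparent clash with O(certify_policy) does not arise.
A world satisfying every obligation exists (e.g. certify_policy=true, close_hatch=false, disarm_system=true, disclose_waiver=true, don_mask=true, evacuate=false, flag_roster=true, notify_inventory=false, open_valve=false, unfreeze_account=false); no atom is both obligatory and forbidden, so the set is consistent.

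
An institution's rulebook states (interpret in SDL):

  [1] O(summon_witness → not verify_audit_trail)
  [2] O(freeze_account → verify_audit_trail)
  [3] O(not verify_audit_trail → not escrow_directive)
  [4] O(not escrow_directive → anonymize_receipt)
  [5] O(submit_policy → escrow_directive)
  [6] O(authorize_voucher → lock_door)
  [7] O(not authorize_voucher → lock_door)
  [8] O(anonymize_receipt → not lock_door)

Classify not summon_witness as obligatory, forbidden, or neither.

Obligatory

By case analysis on not authorize_voucher: premise 7 gives O(not authorize_voucher → lock_door) and premise 6 gives O(authorize_voucher → lock_door), so O(lock_door) either way.
Premise 8, O(anonymize_receipt → not lock_door), contraposes to O(lock_door → not anonymize_receipt); with O(lock_door) we get O(not anonymize_receipt).
Premise 4 is O(not escrow_directive → anonymize_receipt); contrapositively O(not anonymize_receipt → escrow_directive). Since O(not anonymize_receipt) holds, K gives O(escrow_directive).
Premise 3, O(not verify_audit_trail → not escrow_directive), contraposes to O(escrow_directive → verify_audit_trail); with O(escrow_directive) we get O(verify_audit_trail).
Premise 1 is O(summon_witness → not verify_audit_trail); contrapositively O(verify_audit_trail → not summon_witness). Since O(verify_audit_trail) holds, K gives O(not summon_witness).
Premises 2, 5 do not contribute to this derivation.
Hence not summon_witness is obligatory.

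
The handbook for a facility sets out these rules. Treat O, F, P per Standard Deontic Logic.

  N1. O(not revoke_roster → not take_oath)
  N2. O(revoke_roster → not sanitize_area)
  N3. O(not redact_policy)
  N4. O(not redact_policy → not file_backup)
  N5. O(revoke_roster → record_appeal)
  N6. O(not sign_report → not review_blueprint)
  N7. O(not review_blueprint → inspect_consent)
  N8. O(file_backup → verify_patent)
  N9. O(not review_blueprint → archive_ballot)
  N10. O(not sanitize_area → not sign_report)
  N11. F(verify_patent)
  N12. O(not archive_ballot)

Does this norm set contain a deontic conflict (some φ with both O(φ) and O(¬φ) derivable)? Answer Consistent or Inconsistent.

Consistent

Premise 8 is O(file_backup → verify_patent), but O(file_backup) is not derivable from the premises, so it does not yield O(verify_patent).
So O(verify_patent) is not derivable, and the apparent clash with O(not verify_patent) does not arise.
A world satisfying every obligation exists (e.g. archive_ballot=false, file_backup=false, inspect_consent=false, record_appeal=false, redact_policy=false, review_blueprint=true, revoke_roster=false, sanitize_area=true, sign_report=true, take_oath=false, verify_patent=false); no atom is both obligatory and forbidden, so the set is consistent.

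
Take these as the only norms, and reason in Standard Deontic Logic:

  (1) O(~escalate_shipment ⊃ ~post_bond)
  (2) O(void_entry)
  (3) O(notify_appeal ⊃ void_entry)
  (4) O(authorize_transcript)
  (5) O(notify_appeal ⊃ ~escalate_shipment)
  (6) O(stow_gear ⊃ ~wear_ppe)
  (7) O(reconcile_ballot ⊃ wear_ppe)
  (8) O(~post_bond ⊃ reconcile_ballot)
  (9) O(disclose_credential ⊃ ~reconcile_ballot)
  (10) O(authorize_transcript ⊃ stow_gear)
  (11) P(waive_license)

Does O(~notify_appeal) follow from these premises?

Yes

From premise 4 we have O(authorize_transcript).
With premise 10, O(authorize_transcript ⊃ stow_gear), the K-axiom yields O(stow_gear).
Applying K to premise 6 (O(stow_gear ⊃ ~wear_ppe)) and O(stow_gear) yields O(~wear_ppe).
Premise 7 is O(reconcile_ballot ⊃ wear_ppe); contrapositively O(~wear_ppe ⊃ ~reconcile_ballot). Since O(~wear_ppe) holds, K gives O(~reconcile_ballot).
Premise 8 is O(~post_bond ⊃ reconcile_ballot); contrapositively O(~reconcile_ballot ⊃ post_bond). Since O(~reconcile_ballot) holds, K gives O(post_bond).
The contrapositive of premise 1 (O(~escalate_shipment ⊃ ~post_bond)) is O(post_bond ⊃ escalate_shipment), and O(post_bond) is already established, so O(escalate_shipment).
Premise 5, O(notify_appeal ⊃ ~escalate_shipment), contraposes to O(escalate_shipment ⊃ ~notify_appeal); with O(escalate_shipment) we get O(~notify_appeal).
Premises 2, 3, 9, 11 do not contribute to this derivation.
So O(~notify_appeal) follows.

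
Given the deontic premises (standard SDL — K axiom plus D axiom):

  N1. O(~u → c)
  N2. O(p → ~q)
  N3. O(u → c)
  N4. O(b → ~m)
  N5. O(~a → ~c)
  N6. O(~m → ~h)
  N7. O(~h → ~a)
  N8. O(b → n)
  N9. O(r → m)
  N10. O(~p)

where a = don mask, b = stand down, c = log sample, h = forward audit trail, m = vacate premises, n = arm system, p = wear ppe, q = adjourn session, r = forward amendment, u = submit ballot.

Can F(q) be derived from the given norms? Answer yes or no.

No

Premise 2 is O(p → ~q), but O(p) is not derivable from the premises, so it does not yield O(~q).
No other premise forces O(~q). An ideal world satisfying every premise can still have q true, so F(q) is not derivable.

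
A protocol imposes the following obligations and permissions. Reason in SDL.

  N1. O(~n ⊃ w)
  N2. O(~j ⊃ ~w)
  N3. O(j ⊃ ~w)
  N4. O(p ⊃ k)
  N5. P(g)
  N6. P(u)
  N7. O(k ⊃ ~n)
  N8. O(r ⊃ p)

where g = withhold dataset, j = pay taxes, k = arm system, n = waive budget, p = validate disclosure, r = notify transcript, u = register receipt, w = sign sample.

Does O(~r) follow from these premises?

Premises 3 and 2 cover both cases: O(j ⊃ ~w) and O(~j ⊃ ~w). Since j ∨ ~j is a tautology, O(~w) follows.
The contrapositive of premise 1 (O(~n ⊃ w)) is O(~w ⊃ n), and O(~w) is already established, so O(n).
Premise 7 is O(k ⊃ ~n); contrapositively O(n ⊃ ~k). Since O(n) holds, K gives O(~k).
Premise 4, O(p ⊃ k), contraposes to O(~k ⊃ ~p); with O(~k) we get O(~p).
Premise 8, O(r ⊃ p), contraposes to O(~p ⊃ ~r); with O(~p) we get O(~r).
Premises 5, 6 do not contribute to this derivation.
So O(~r) follows.

Yes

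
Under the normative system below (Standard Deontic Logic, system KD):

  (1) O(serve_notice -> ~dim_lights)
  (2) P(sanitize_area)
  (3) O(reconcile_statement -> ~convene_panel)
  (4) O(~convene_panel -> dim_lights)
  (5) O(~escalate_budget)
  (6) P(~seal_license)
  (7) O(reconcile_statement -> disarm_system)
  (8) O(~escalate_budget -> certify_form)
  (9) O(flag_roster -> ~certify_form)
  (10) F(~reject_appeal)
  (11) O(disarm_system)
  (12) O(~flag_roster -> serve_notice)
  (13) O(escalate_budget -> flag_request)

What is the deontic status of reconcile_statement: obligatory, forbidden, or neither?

Forbidden

Premise 5 gives O(~escalate_budget).
Applying K to premise 8 (O(~escalate_budget -> certify_form)) and O(~escalate_budget) yields O(certify_form).
Premise 9, O(flag_roster -> ~certify_form), contraposes to O(certify_form -> ~flag_roster); with O(certify_form) we get O(~flag_roster).
Applying K to premise 12 (O(~flag_roster -> serve_notice)) and O(~flag_roster) yields O(serve_notice).
With premise 1, O(serve_notice -> ~dim_lights), the K-axiom yields O(~dim_lights).
The contrapositive of premise 4 (O(~convene_panel -> dim_lights)) is O(~dim_lights -> convene_panel), and O(~dim_lights) is already established, so O(convene_panel).
The contrapositive of premise 3 (O(reconcile_statement -> ~convene_panel)) is O(convene_panel -> ~reconcile_statement), and O(convene_panel) is already established, so O(~reconcile_statement).
Premises 2, 6, 7, 10, 11, 13 do not contribute to this derivation.
Thus O(~reconcile_statement), which is F(reconcile_statement): reconcile_statement is forbidden.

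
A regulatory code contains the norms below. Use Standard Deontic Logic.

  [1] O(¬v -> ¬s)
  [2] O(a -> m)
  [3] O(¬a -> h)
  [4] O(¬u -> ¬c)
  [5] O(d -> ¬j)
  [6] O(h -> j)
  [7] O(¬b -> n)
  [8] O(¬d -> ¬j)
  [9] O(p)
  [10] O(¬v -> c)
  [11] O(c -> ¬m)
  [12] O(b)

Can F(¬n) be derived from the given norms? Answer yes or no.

No

Premise 7 is O(¬b -> n), but O(¬b) is not derivable from the premises, so it does not yield O(n).
No other premise forces O(n). An ideal world satisfying every premise can still have ¬n true, so F(¬n) is not derivable.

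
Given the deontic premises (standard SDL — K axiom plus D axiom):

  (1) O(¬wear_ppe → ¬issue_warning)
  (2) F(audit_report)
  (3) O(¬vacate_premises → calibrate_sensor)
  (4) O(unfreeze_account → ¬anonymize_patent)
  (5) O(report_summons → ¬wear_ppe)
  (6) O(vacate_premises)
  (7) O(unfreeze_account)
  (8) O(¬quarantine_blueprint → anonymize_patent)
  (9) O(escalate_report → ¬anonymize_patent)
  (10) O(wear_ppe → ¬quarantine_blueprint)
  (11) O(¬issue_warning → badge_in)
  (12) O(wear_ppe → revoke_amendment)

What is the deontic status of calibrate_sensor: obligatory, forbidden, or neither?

Neither

Premise 3 is O(¬vacate_premises → calibrate_sensor), but O(¬vacate_premises) is not derivable from the premises, so it does not yield O(calibrate_sensor).
No premise or chain of K-axiom applications forces O(calibrate_sensor), and none forces O(¬calibrate_sensor). So calibrate_sensor is neither obligatory nor forbidden under these norms.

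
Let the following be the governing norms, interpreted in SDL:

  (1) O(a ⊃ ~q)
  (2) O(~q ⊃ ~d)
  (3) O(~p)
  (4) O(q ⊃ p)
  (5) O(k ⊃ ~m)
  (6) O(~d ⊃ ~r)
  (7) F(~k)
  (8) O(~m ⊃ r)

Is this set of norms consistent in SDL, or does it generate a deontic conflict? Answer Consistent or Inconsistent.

Premise 3 gives O(~p).
Premise 4 is O(q ⊃ p); contrapositively O(~p ⊃ ~q). Since O(~p) holds, K gives O(~q).
With premise 2, O(~q ⊃ ~d), the K-axiom yields O(~d).
With premise 6, O(~d ⊃ ~r), the K-axiom yields O(~r).
The contrapositive of premise 8 (O(~m ⊃ r)) is O(~r ⊃ m), and O(~r) is already established, so O(m).
The contrapositive of premise 5 (O(k ⊃ ~m)) is O(m ⊃ ~k), and O(m) is already established, so O(~k).
Yet premise 7 is F(~k), i.e. O(k).
We now have both O(~k) and O(k) — k is simultaneously obligatory and forbidden, violating the D-axiom.

Inconsistent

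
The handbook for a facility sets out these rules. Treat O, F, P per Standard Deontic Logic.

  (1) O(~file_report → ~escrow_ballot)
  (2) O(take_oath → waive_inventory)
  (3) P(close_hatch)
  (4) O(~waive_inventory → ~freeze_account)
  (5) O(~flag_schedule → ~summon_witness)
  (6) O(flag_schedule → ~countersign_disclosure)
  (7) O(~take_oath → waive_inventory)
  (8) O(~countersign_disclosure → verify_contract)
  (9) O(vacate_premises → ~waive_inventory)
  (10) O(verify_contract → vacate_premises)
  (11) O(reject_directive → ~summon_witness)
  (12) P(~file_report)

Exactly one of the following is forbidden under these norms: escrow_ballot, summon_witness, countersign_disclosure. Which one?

Premises 2 and 7 cover both cases: O(take_oath → waive_inventory) and O(~take_oath → waive_inventory). Since take_oath ∨ ~take_oath is a tautology, O(waive_inventory) follows.
Premise 9 is O(vacate_premises → ~waive_inventory); contrapositively O(waive_inventory → ~vacate_premises). Since O(waive_inventory) holds, K gives O(~vacate_premises).
Premise 10, O(verify_contract → vacate_premises), contraposes to O(~vacate_premises → ~verify_contract); with O(~vacate_premises) we get O(~verify_contract).
Premise 8, O(~countersign_disclosure → verify_contract), contraposes to O(~verify_contract → countersign_disclosure); with O(~verify_contract) we get O(countersign_disclosure).
The contrapositive of premise 6 (O(flag_schedule → ~countersign_disclosure)) is O(countersign_disclosure → ~flag_schedule), and O(countersign_disclosure) is already established, so O(~flag_schedule).
With premise 5, O(~flag_schedule → ~summon_witness), the K-axiom yields O(~summon_witness).
So O(~summon_witness) holds, i.e. summon_witness is forbidden. None of the other listed options is forbidden under the premises.

summon_witness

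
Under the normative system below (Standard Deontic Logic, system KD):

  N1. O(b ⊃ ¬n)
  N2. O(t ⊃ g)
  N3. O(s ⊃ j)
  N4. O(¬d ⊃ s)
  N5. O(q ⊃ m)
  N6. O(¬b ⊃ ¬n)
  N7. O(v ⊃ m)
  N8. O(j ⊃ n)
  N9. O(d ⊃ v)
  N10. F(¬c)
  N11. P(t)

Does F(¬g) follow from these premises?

No

Premise 2 is O(t ⊃ g), but O(t) is not derivable from the premises (the permission P(t) asserts only ¬O(¬t), not O(t)), so it does not yield O(g).
No other premise forces O(g). An ideal world satisfying every premise can still have ¬g true, so F(¬g) is not derivable.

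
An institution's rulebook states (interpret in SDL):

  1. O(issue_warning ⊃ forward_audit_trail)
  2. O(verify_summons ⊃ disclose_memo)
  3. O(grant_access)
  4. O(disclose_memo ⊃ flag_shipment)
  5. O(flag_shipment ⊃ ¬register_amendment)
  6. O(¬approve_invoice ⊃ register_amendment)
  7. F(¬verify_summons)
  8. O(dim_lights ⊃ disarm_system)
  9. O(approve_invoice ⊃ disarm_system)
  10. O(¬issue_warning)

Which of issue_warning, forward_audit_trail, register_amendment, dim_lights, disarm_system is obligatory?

F(¬verify_summons) at premise 7 means O(verify_summons).
With premise 2, O(verify_summons ⊃ disclose_memo), the K-axiom yields O(disclose_memo).
Applying K to premise 4 (O(disclose_memo ⊃ flag_shipment)) and O(disclose_memo) yields O(flag_shipment).
With premise 5, O(flag_shipment ⊃ ¬register_amendment), the K-axiom yields O(¬register_amendment).
The contrapositive of premise 6 (O(¬approve_invoice ⊃ register_amendment)) is O(¬register_amendment ⊃ approve_invoice), and O(¬register_amendment) is already established, so O(approve_invoice).
Premise 9 is O(approve_invoice ⊃ disarm_system); since O(approve_invoice), deontic closure gives O(disarm_system).
So O(disarm_system) holds — disarm_system is obligatory. None of the other listed options is made obligatory by any chain of premises.

disarm_system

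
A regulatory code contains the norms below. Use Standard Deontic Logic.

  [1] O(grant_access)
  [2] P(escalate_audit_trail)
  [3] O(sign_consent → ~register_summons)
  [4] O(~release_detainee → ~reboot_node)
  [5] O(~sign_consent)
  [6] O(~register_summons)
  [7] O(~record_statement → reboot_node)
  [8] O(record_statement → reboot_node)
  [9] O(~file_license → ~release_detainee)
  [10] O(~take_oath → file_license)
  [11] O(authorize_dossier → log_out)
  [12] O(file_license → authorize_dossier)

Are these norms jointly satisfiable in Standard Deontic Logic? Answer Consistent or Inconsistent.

Premise 3 is O(sign_consent → ~register_summons); even if O(~register_summons) held, inferring O(sign_consent) would be affirming the consequent — invalid.
So O(sign_consent) is not derivable, and the apparent clash with O(~sign_consent) does not arise.
A world satisfying every obligation exists (e.g. authorize_dossier=true, escalate_audit_trail=false, file_license=true, grant_access=true, log_out=true, reboot_node=true, record_statement=false, register_summons=false, release_detainee=true, sign_consent=false, take_oath=false); no atom is both obligatory and forbidden, so the set is consistent.

Consistent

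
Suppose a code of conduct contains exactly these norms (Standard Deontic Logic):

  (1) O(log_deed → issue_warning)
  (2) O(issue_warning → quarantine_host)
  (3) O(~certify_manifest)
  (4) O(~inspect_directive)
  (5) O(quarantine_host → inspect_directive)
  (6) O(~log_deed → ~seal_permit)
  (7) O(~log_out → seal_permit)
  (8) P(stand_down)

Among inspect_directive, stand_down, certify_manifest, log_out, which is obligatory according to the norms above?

Premise 4 states O(~inspect_directive) outright.
The contrapositive of premise 5 (O(quarantine_host → inspect_directive)) is O(~inspect_directive → ~quarantine_host), and O(~inspect_directive) is already established, so O(~quarantine_host).
The contrapositive of premise 2 (O(issue_warning → quarantine_host)) is O(~quarantine_host → ~issue_warning), and O(~quarantine_host) is already established, so O(~issue_warning).
The contrapositive of premise 1 (O(log_deed → issue_warning)) is O(~issue_warning → ~log_deed), and O(~issue_warning) is already established, so O(~log_deed).
Applying K to premise 6 (O(~log_deed → ~seal_permit)) and O(~log_deed) yields O(~seal_permit).
Premise 7, O(~log_out → seal_permit), contraposes to O(~seal_permit → log_out); with O(~seal_permit) we get O(log_out).
So O(log_out) holds — log_out is obligatory. None of the other listed options is made obligatory by any chain of premises.

log_out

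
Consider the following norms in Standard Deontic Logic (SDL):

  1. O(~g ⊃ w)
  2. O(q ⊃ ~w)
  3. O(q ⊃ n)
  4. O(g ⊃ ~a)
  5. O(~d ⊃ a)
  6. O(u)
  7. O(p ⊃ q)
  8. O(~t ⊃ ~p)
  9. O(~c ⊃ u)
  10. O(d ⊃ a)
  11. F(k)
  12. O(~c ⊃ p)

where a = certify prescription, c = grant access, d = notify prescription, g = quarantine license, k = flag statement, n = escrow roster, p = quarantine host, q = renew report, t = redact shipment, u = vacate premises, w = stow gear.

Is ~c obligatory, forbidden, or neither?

Premises 5 and 10 are O(~d ⊃ a) and O(d ⊃ a); every ideal world satisfies ~d or d, so in either case a holds — hence O(a).
Premise 4, O(g ⊃ ~a), contraposes to O(a ⊃ ~g); with O(a) we get O(~g).
Premise 1 is O(~g ⊃ w); since O(~g), deontic closure gives O(w).
Premise 2 is O(q ⊃ ~w); contrapositively O(w ⊃ ~q). Since O(w) holds, K gives O(~q).
The contrapositive of premise 7 (O(p ⊃ q)) is O(~q ⊃ ~p), and O(~q) is already established, so O(~p).
Premise 12, O(~c ⊃ p), contraposes to O(~p ⊃ c); with O(~p) we get O(c).
Premises 3, 6, 8, 9, 11 do not contribute to this derivation.
Thus O(c), which is F(~c): ~c is forbidden.

Forbidden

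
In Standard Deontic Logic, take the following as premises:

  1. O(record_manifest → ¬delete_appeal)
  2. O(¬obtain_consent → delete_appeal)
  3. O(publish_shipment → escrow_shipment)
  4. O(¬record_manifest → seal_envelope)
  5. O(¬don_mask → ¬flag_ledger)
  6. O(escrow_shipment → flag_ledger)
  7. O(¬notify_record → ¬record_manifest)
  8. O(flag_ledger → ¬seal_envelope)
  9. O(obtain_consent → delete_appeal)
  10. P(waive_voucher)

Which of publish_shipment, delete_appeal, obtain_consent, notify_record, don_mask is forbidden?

publish_shipment

Premises 2 and 9 are O(¬obtain_consent → delete_appeal) and O(obtain_consent → delete_appeal); every ideal world satisfies ¬obtain_consent or obtain_consent, so in either case delete_appeal holds — hence O(delete_appeal).
Premise 1 is O(record_manifest → ¬delete_appeal); contrapositively O(delete_appeal → ¬record_manifest). Since O(delete_appeal) holds, K gives O(¬record_manifest).
Applying K to premise 4 (O(¬record_manifest → seal_envelope)) and O(¬record_manifest) yields O(seal_envelope).
The contrapositive of premise 8 (O(flag_ledger → ¬seal_envelope)) is O(seal_envelope → ¬flag_ledger), and O(seal_envelope) is already established, so O(¬flag_ledger).
The contrapositive of premise 6 (O(escrow_shipment → flag_ledger)) is O(¬flag_ledger → ¬escrow_shipment), and O(¬flag_ledger) is already established, so O(¬escrow_shipment).
Premise 3, O(publish_shipment → escrow_shipment), contraposes to O(¬escrow_shipment → ¬publish_shipment); with O(¬escrow_shipment) we get O(¬publish_shipment).
So O(¬publish_shipment) holds, i.e. publish_shipment is forbidden. None of the other listed options is forbidden under the premises.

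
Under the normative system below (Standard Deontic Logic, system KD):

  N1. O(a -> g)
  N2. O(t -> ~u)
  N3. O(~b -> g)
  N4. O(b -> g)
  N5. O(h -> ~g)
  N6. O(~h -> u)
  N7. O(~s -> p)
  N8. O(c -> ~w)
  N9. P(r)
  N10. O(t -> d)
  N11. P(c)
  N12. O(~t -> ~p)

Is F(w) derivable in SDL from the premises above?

No

Premise 8 is O(c -> ~w), but O(c) is not derivable from the premises (the permission P(c) asserts only ~O(~c), not O(c)), so it does not yield O(~w).
No other premise forces O(~w). An ideal world satisfying every premise can still have w true, so F(w) is not derivable.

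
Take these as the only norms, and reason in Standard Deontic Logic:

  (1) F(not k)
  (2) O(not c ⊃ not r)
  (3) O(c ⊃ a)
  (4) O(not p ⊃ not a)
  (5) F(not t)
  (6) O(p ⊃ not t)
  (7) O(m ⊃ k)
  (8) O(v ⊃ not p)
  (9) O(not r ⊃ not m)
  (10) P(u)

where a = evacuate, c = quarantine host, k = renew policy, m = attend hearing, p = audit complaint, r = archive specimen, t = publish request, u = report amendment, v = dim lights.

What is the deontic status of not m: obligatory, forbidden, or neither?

Premise 5 is F(not t), i.e. O(t).
Premise 6, O(p ⊃ not t), contraposes to O(t ⊃ not p); with O(t) we get O(not p).
Premise 4 is O(not p ⊃ not a); since O(not p), deontic closure gives O(not a).
The contrapositive of premise 3 (O(c ⊃ a)) is O(not a ⊃ not c), and O(not a) is already established, so O(not c).
From O(not c) and premise 2, O(not c ⊃ not r), we obtain O(not r).
Applying K to premise 9 (O(not r ⊃ not m)) and O(not r) yields O(not m).
Premises 1, 7, 8, 10 do not contribute to this derivation.
Hence not m is obligatory.

Obligatory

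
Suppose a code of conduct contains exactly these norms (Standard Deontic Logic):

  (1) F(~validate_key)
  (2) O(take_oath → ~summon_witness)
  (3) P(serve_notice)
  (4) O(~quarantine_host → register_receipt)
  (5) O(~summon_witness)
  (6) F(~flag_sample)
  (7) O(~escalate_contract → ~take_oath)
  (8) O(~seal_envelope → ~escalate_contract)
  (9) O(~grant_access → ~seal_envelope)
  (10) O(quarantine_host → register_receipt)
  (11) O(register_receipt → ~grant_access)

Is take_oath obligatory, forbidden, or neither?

By case analysis on quarantine_host: premise 10 gives O(quarantine_host → register_receipt) and premise 4 gives O(~quarantine_host → register_receipt), so O(register_receipt) either way.
Premise 11 is O(register_receipt → ~grant_access); since O(register_receipt), deontic closure gives O(~grant_access).
Applying K to premise 9 (O(~grant_access → ~seal_envelope)) and O(~grant_access) yields O(~seal_envelope).
Premise 8 is O(~seal_envelope → ~escalate_contract); since O(~seal_envelope), deontic closure gives O(~escalate_contract).
Applying K to premise 7 (O(~escalate_contract → ~take_oath)) and O(~escalate_contract) yields O(~take_oath).
Premises 1, 2, 3, 5, 6 do not contribute to this derivation.
Thus O(~take_oath), which is F(take_oath): take_oath is forbidden.

Forbidden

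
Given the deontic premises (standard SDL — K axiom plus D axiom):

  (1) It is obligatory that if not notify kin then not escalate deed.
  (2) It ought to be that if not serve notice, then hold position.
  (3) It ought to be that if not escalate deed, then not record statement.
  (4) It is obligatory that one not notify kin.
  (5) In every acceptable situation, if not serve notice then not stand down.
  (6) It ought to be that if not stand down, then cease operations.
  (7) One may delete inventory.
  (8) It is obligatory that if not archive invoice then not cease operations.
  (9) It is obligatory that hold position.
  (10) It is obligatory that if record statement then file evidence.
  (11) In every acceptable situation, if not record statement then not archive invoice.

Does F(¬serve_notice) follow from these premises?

Premise 4 states O(¬notify_kin) outright.
Applying K to premise 1 (O(¬notify_kin → ¬escalate_deed)) and O(¬notify_kin) yields O(¬escalate_deed).
From O(¬escalate_deed) and premise 3, O(¬escalate_deed → ¬record_statement), we obtain O(¬record_statement).
Premise 11 is O(¬record_statement → ¬archive_invoice); since O(¬record_statement), deontic closure gives O(¬archive_invoice).
From O(¬archive_invoice) and premise 8, O(¬archive_invoice → ¬cease_operations), we obtain O(¬cease_operations).
The contrapositive of premise 6 (O(¬stand_down → cease_operations)) is O(¬cease_operations → stand_down), and O(¬cease_operations) is already established, so O(stand_down).
Premise 5, O(¬serve_notice → ¬stand_down), contraposes to O(stand_down → serve_notice); with O(stand_down) we get O(serve_notice).
Premises 2, 7, 9, 10 do not contribute to this derivation.
So O(serve_notice) holds, i.e. F(¬serve_notice). The claim follows.

Yes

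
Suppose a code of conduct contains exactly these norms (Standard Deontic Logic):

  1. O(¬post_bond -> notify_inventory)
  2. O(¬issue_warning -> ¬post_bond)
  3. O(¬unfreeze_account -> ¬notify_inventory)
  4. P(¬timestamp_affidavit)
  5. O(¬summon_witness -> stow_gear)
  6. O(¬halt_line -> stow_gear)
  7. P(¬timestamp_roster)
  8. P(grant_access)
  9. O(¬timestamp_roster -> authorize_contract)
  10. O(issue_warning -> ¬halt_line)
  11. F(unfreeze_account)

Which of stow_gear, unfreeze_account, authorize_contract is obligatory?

Premise 11, F(unfreeze_account), is equivalent to O(¬unfreeze_account).
Applying K to premise 3 (O(¬unfreeze_account -> ¬notify_inventory)) and O(¬unfreeze_account) yields O(¬notify_inventory).
Premise 1, O(¬post_bond -> notify_inventory), contraposes to O(¬notify_inventory -> post_bond); with O(¬notify_inventory) we get O(post_bond).
Premise 2, O(¬issue_warning -> ¬post_bond), contraposes to O(post_bond -> issue_warning); with O(post_bond) we get O(issue_warning).
With premise 10, O(issue_warning -> ¬halt_line), the K-axiom yields O(¬halt_line).
Applying K to premise 6 (O(¬halt_line -> stow_gear)) and O(¬halt_line) yields O(stow_gear).
So O(stow_gear) holds — stow_gear is obligatory. None of the other listed options is made obligatory by any chain of premises.

stow_gear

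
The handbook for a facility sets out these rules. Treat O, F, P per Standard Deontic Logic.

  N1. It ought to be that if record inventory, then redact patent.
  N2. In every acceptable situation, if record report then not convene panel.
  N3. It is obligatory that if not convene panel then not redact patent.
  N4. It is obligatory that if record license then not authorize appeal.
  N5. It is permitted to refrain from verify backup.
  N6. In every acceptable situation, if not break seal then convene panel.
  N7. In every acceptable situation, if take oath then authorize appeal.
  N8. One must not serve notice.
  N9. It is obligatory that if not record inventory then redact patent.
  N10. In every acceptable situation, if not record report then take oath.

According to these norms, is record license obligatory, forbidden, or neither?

By case analysis on ¬record_inventory: premise 9 gives O(¬record_inventory → redact_patent) and premise 1 gives O(record_inventory → redact_patent), so O(redact_patent) either way.
Premise 3 is O(¬convene_panel → ¬redact_patent); contrapositively O(redact_patent → convene_panel). Since O(redact_patent) holds, K gives O(convene_panel).
The contrapositive of premise 2 (O(record_report → ¬convene_panel)) is O(convene_panel → ¬record_report), and O(convene_panel) is already established, so O(¬record_report).
Premise 10 is O(¬record_report → take_oath); since O(¬record_report), deontic closure gives O(take_oath).
Premise 7 is O(take_oath → authorize_appeal); since O(take_oath), deontic closure gives O(authorize_appeal).
The contrapositive of premise 4 (O(record_license → ¬authorize_appeal)) is O(authorize_appeal → ¬record_license), and O(authorize_appeal) is already established, so O(¬record_license).
Premises 5, 6, 8 do not contribute to this derivation.
Thus O(¬record_license), which is F(record_license): record_license is forbidden.

Forbidden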